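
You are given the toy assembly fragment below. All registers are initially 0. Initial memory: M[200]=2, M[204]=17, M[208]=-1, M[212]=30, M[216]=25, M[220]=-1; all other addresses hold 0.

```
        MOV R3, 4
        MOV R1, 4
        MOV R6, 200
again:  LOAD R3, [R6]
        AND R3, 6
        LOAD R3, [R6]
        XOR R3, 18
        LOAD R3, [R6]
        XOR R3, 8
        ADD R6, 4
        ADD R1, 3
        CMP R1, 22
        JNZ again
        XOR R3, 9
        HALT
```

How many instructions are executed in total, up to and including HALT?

65

MOV R3, 4 → R3=4
MOV R1, 4 → R1=4
MOV R6, 200 → R6=200
LOAD R3, [R6] → R3=M[200]=2
AND R3, 6 → R3=2&6=2
LOAD R3, [R6] → R3=M[200]=2
XOR R3, 18 → R3=2^18=16
LOAD R3, [R6] → R3=M[200]=2
XOR R3, 8 → R3=2^8=10
ADD R6, 4 → R6=200+4=204
ADD R1, 3 → R1=4+3=7
CMP R1, 22  (cmp 7,22)
JNZ again: taken
LOAD R3, [R6] → R3=M[204]=17
AND R3, 6 → R3=17&6=0
LOAD R3, [R6] → R3=M[204]=17
XOR R3, 18 → R3=17^18=3
LOAD R3, [R6] → R3=M[204]=17
XOR R3, 8 → R3=17^8=25
ADD R6, 4 → R6=204+4=208
ADD R1, 3 → R1=7+3=10
CMP R1, 22  (cmp 10,22)
JNZ again: taken
LOAD R3, [R6] → R3=M[208]=-1
AND R3, 6 → R3=(-1)&6=6
LOAD R3, [R6] → R3=M[208]=-1
XOR R3, 18 → R3=(-1)^18=-19
LOAD R3, [R6] → R3=M[208]=-1
XOR R3, 8 → R3=(-1)^8=-9
ADD R6, 4 → R6=208+4=212
ADD R1, 3 → R1=10+3=13
CMP R1, 22  (cmp 13,22)
JNZ again: taken
LOAD R3, [R6] → R3=M[212]=30
AND R3, 6 → R3=30&6=6
LOAD R3, [R6] → R3=M[212]=30
XOR R3, 18 → R3=30^18=12
LOAD R3, [R6] → R3=M[212]=30
XOR R3, 8 → R3=30^8=22
ADD R6, 4 → R6=212+4=216
ADD R1, 3 → R1=13+3=16
CMP R1, 22  (cmp 16,22)
JNZ again: taken
LOAD R3, [R6] → R3=M[216]=25
AND R3, 6 → R3=25&6=0
LOAD R3, [R6] → R3=M[216]=25
XOR R3, 18 → R3=25^18=11
LOAD R3, [R6] → R3=M[216]=25
XOR R3, 8 → R3=25^8=17
ADD R6, 4 → R6=216+4=220
ADD R1, 3 → R1=16+3=19
CMP R1, 22  (cmp 19,22)
JNZ again: taken
LOAD R3, [R6] → R3=M[220]=-1
AND R3, 6 → R3=(-1)&6=6
LOAD R3, [R6] → R3=M[220]=-1
XOR R3, 18 → R3=(-1)^18=-19
LOAD R3, [R6] → R3=M[220]=-1
XOR R3, 8 → R3=(-1)^8=-9
ADD R6, 4 → R6=220+4=224
ADD R1, 3 → R1=19+3=22
CMP R1, 22  (cmp 22,22)
JNZ again: not taken
XOR R3, 9 → R3=(-9)^9=-2
halt.
Total executed instructions: 65.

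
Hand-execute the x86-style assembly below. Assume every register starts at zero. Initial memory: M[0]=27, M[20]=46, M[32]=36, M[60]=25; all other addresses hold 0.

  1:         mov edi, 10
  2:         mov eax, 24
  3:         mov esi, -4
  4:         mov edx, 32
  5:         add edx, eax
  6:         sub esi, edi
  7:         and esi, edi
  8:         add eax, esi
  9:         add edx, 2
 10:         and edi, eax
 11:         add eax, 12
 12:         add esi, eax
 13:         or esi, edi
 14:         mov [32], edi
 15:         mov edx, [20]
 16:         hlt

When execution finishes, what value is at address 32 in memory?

10

edi=10
eax=24
esi=-4
edx=32
edx=32+24=56
esi=(-4)-10=-14
esi=(-14)&10=2
eax=24+2=26
edx=56+2=58
edi=10&26=10
eax=26+12=38
esi=2+38=40
esi=40|10=42
mov [32], edi → M[32]=10
edx=M[20]=46
halt.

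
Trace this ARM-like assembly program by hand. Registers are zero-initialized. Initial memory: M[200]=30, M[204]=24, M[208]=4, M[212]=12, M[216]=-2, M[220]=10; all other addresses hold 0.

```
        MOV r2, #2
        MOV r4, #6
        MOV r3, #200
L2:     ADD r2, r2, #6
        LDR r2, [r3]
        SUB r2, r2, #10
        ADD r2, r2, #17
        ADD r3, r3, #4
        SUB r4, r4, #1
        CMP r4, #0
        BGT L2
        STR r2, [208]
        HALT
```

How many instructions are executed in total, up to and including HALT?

53

r2=2
r4=6
r3=200
r2=2+6=8
r2=M[200]=30
r2=30-10=20
r2=20+17=37
r3=200+4=204
r4=6-1=5
CMP r4, #0  (cmp 5,0)
BGT L2: taken
r2=37+6=43
r2=M[204]=24
r2=24-10=14
r2=14+17=31
r3=204+4=208
r4=5-1=4
CMP r4, #0  (cmp 4,0)
BGT L2: taken
r2=31+6=37
r2=M[208]=4
r2=4-10=-6
r2=(-6)+17=11
r3=208+4=212
r4=4-1=3
CMP r4, #0  (cmp 3,0)
BGT L2: taken
r2=11+6=17
r2=M[212]=12
r2=12-10=2
r2=2+17=19
r3=212+4=216
r4=3-1=2
CMP r4, #0  (cmp 2,0)
BGT L2: taken
r2=19+6=25
r2=M[216]=-2
r2=(-2)-10=-12
r2=(-12)+17=5
r3=216+4=220
r4=2-1=1
CMP r4, #0  (cmp 1,0)
BGT L2: taken
r2=5+6=11
r2=M[220]=10
r2=10-10=0
r2=0+17=17
r3=220+4=224
r4=1-1=0
CMP r4, #0  (cmp 0,0)
BGT L2: not taken
STR r2, [208] → M[208]=17
halt.
Total executed instructions: 53.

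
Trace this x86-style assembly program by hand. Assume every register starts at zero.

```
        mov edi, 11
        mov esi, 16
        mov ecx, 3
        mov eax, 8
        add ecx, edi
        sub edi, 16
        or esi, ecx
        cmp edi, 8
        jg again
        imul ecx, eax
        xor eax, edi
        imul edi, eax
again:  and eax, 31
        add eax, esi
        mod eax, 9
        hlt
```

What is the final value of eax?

after mov edi, 11: edi=11
after mov esi, 16: esi=16
after mov ecx, 3: ecx=3
after mov eax, 8: eax=8
after add ecx, edi: ecx=3+11=14
after sub edi, 16: edi=11-16=-5
after or esi, ecx: esi=16|14=30
cmp edi, 8  (cmp -5,8)
jg again: not taken
after imul ecx, eax: ecx=14*8=112
after xor eax, edi: eax=8^(-5)=-13
after imul edi, eax: edi=(-5)*(-13)=65
after and eax, 31: eax=(-13)&31=19
after add eax, esi: eax=19+30=49
after mod eax, 9: eax=49%9=4
halt.

4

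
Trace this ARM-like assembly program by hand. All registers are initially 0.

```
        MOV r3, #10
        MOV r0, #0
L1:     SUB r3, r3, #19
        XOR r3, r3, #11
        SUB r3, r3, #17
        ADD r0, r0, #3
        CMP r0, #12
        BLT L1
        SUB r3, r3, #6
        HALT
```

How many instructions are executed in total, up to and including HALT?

r3=10
r0=0
r3=10-19=-9
r3=(-9)^11=-4
r3=(-4)-17=-21
r0=0+3=3
CMP r0, #12  (cmp 3,12)
BLT L1: taken
r3=(-21)-19=-40
r3=(-40)^11=-45
r3=(-45)-17=-62
r0=3+3=6
CMP r0, #12  (cmp 6,12)
BLT L1: taken
r3=(-62)-19=-81
r3=(-81)^11=-92
r3=(-92)-17=-109
r0=6+3=9
CMP r0, #12  (cmp 9,12)
BLT L1: taken
r3=(-109)-19=-128
r3=(-128)^11=-117
r3=(-117)-17=-134
r0=9+3=12
CMP r0, #12  (cmp 12,12)
BLT L1: not taken
r3=(-134)-6=-140
halt.
Total executed instructions: 28.

28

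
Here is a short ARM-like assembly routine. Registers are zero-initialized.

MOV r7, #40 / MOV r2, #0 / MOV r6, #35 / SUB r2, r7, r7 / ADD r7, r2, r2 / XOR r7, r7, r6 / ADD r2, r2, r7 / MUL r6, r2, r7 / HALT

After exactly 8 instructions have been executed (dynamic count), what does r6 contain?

1225

r7=40
r2=0
r6=35
r2=40-40=0
r7=0+0=0
r7=0^35=35
r2=0+35=35
r6=35*35=1225
After step 8: r6 = 1225.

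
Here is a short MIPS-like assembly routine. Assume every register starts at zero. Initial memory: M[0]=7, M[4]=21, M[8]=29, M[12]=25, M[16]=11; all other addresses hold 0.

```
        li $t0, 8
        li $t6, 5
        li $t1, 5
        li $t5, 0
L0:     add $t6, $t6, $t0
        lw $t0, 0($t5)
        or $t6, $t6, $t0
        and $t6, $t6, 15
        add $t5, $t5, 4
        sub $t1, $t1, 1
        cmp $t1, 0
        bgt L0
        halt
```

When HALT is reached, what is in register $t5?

li $t0, 8 → $t0=8
li $t6, 5 → $t6=5
li $t1, 5 → $t1=5
li $t5, 0 → $t5=0
add $t6, $t6, $t0 → $t6=5+8=13
lw $t0, 0($t5) → $t0=M[0]=7
or $t6, $t6, $t0 → $t6=13|7=15
and $t6, $t6, 15 → $t6=15&15=15
add $t5, $t5, 4 → $t5=0+4=4
sub $t1, $t1, 1 → $t1=5-1=4
cmp $t1, 0  (cmp 4,0)
bgt L0: taken
add $t6, $t6, $t0 → $t6=15+7=22
lw $t0, 0($t5) → $t0=M[4]=21
or $t6, $t6, $t0 → $t6=22|21=23
and $t6, $t6, 15 → $t6=23&15=7
add $t5, $t5, 4 → $t5=4+4=8
sub $t1, $t1, 1 → $t1=4-1=3
cmp $t1, 0  (cmp 3,0)
bgt L0: taken
add $t6, $t6, $t0 → $t6=7+21=28
lw $t0, 0($t5) → $t0=M[8]=29
or $t6, $t6, $t0 → $t6=28|29=29
and $t6, $t6, 15 → $t6=29&15=13
add $t5, $t5, 4 → $t5=8+4=12
sub $t1, $t1, 1 → $t1=3-1=2
cmp $t1, 0  (cmp 2,0)
bgt L0: taken
add $t6, $t6, $t0 → $t6=13+29=42
lw $t0, 0($t5) → $t0=M[12]=25
or $t6, $t6, $t0 → $t6=42|25=59
and $t6, $t6, 15 → $t6=59&15=11
add $t5, $t5, 4 → $t5=12+4=16
sub $t1, $t1, 1 → $t1=2-1=1
cmp $t1, 0  (cmp 1,0)
bgt L0: taken
add $t6, $t6, $t0 → $t6=11+25=36
lw $t0, 0($t5) → $t0=M[16]=11
or $t6, $t6, $t0 → $t6=36|11=47
and $t6, $t6, 15 → $t6=47&15=15
add $t5, $t5, 4 → $t5=16+4=20
sub $t1, $t1, 1 → $t1=1-1=0
cmp $t1, 0  (cmp 0,0)
bgt L0: not taken
halt.

20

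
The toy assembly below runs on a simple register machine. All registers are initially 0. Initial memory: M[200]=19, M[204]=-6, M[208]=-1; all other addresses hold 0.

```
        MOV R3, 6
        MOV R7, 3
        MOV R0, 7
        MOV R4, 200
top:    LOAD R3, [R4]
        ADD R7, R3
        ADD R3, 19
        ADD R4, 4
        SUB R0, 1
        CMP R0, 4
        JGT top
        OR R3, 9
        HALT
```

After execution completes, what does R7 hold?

MOV R3, 6 → R3=6
MOV R7, 3 → R7=3
MOV R0, 7 → R0=7
MOV R4, 200 → R4=200
LOAD R3, [R4] → R3=M[200]=19
ADD R7, R3 → R7=3+19=22
ADD R3, 19 → R3=19+19=38
ADD R4, 4 → R4=200+4=204
SUB R0, 1 → R0=7-1=6
CMP R0, 4  (cmp 6,4)
JGT top: taken
LOAD R3, [R4] → R3=M[204]=-6
ADD R7, R3 → R7=22+(-6)=16
ADD R3, 19 → R3=(-6)+19=13
ADD R4, 4 → R4=204+4=208
SUB R0, 1 → R0=6-1=5
CMP R0, 4  (cmp 5,4)
JGT top: taken
LOAD R3, [R4] → R3=M[208]=-1
ADD R7, R3 → R7=16+(-1)=15
ADD R3, 19 → R3=(-1)+19=18
ADD R4, 4 → R4=208+4=212
SUB R0, 1 → R0=5-1=4
CMP R0, 4  (cmp 4,4)
JGT top: not taken
OR R3, 9 → R3=18|9=27
halt.

15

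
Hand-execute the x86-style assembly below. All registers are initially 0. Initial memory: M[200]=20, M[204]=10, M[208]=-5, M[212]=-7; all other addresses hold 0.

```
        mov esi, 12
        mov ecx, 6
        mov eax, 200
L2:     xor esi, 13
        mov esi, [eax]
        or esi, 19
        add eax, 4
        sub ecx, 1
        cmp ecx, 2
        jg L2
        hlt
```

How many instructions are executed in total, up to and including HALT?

32

after mov esi, 12: esi=12
after mov ecx, 6: ecx=6
after mov eax, 200: eax=200
after xor esi, 13: esi=12^13=1
after mov esi, [eax]: esi=M[200]=20
after or esi, 19: esi=20|19=23
after add eax, 4: eax=200+4=204
after sub ecx, 1: ecx=6-1=5
cmp ecx, 2  (cmp 5,2)
jg L2: taken
after xor esi, 13: esi=23^13=26
after mov esi, [eax]: esi=M[204]=10
after or esi, 19: esi=10|19=27
after add eax, 4: eax=204+4=208
after sub ecx, 1: ecx=5-1=4
cmp ecx, 2  (cmp 4,2)
jg L2: taken
after xor esi, 13: esi=27^13=22
after mov esi, [eax]: esi=M[208]=-5
after or esi, 19: esi=(-5)|19=-5
after add eax, 4: eax=208+4=212
after sub ecx, 1: ecx=4-1=3
cmp ecx, 2  (cmp 3,2)
jg L2: taken
after xor esi, 13: esi=(-5)^13=-10
after mov esi, [eax]: esi=M[212]=-7
after or esi, 19: esi=(-7)|19=-5
after add eax, 4: eax=212+4=216
after sub ecx, 1: ecx=3-1=2
cmp ecx, 2  (cmp 2,2)
jg L2: not taken
halt.
Total executed instructions: 32.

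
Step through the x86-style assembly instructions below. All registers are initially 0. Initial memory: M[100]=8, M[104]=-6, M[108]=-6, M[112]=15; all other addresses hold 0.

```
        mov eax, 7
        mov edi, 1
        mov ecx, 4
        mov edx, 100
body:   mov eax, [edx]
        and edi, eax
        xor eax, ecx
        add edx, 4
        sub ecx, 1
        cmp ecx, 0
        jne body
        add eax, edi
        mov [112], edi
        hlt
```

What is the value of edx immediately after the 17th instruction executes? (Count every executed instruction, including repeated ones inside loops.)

after mov eax, 7: eax=7
after mov edi, 1: edi=1
after mov ecx, 4: ecx=4
after mov edx, 100: edx=100
after mov eax, [edx]: eax=M[100]=8
after and edi, eax: edi=1&8=0
after xor eax, ecx: eax=8^4=12
after add edx, 4: edx=100+4=104
after sub ecx, 1: ecx=4-1=3
cmp ecx, 0  (cmp 3,0)
jne body: taken
after mov eax, [edx]: eax=M[104]=-6
after and edi, eax: edi=0&(-6)=0
after xor eax, ecx: eax=(-6)^3=-7
after add edx, 4: edx=104+4=108
after sub ecx, 1: ecx=3-1=2
cmp ecx, 0  (cmp 2,0)
After step 17: edx = 108.

108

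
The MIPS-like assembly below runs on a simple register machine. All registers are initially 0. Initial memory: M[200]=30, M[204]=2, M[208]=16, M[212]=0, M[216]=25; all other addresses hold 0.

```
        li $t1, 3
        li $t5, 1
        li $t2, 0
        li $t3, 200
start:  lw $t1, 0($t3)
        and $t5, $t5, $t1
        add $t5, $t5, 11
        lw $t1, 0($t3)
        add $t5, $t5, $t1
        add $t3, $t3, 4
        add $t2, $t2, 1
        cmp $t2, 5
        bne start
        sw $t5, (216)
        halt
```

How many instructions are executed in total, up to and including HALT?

51

li $t1, 3 → $t1=3
li $t5, 1 → $t5=1
li $t2, 0 → $t2=0
li $t3, 200 → $t3=200
lw $t1, 0($t3) → $t1=M[200]=30
and $t5, $t5, $t1 → $t5=1&30=0
add $t5, $t5, 11 → $t5=0+11=11
lw $t1, 0($t3) → $t1=M[200]=30
add $t5, $t5, $t1 → $t5=11+30=41
add $t3, $t3, 4 → $t3=200+4=204
add $t2, $t2, 1 → $t2=0+1=1
cmp $t2, 5  (cmp 1,5)
bne start: taken
lw $t1, 0($t3) → $t1=M[204]=2
and $t5, $t5, $t1 → $t5=41&2=0
add $t5, $t5, 11 → $t5=0+11=11
lw $t1, 0($t3) → $t1=M[204]=2
add $t5, $t5, $t1 → $t5=11+2=13
add $t3, $t3, 4 → $t3=204+4=208
add $t2, $t2, 1 → $t2=1+1=2
cmp $t2, 5  (cmp 2,5)
bne start: taken
lw $t1, 0($t3) → $t1=M[208]=16
and $t5, $t5, $t1 → $t5=13&16=0
add $t5, $t5, 11 → $t5=0+11=11
lw $t1, 0($t3) → $t1=M[208]=16
add $t5, $t5, $t1 → $t5=11+16=27
add $t3, $t3, 4 → $t3=208+4=212
add $t2, $t2, 1 → $t2=2+1=3
cmp $t2, 5  (cmp 3,5)
bne start: taken
lw $t1, 0($t3) → $t1=M[212]=0
and $t5, $t5, $t1 → $t5=27&0=0
add $t5, $t5, 11 → $t5=0+11=11
lw $t1, 0($t3) → $t1=M[212]=0
add $t5, $t5, $t1 → $t5=11+0=11
add $t3, $t3, 4 → $t3=212+4=216
add $t2, $t2, 1 → $t2=3+1=4
cmp $t2, 5  (cmp 4,5)
bne start: taken
lw $t1, 0($t3) → $t1=M[216]=25
and $t5, $t5, $t1 → $t5=11&25=9
add $t5, $t5, 11 → $t5=9+11=20
lw $t1, 0($t3) → $t1=M[216]=25
add $t5, $t5, $t1 → $t5=20+25=45
add $t3, $t3, 4 → $t3=216+4=220
add $t2, $t2, 1 → $t2=4+1=5
cmp $t2, 5  (cmp 5,5)
bne start: not taken
sw $t5, (216) → M[216]=45
halt.
Total executed instructions: 51.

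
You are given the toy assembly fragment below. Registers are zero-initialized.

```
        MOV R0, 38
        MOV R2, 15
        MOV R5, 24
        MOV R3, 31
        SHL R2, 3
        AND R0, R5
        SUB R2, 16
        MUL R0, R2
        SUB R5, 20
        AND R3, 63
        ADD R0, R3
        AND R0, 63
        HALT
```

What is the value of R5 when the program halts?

MOV R0, 38 → R0=38
MOV R2, 15 → R2=15
MOV R5, 24 → R5=24
MOV R3, 31 → R3=31
SHL R2, 3 → R2=15<<3=120
AND R0, R5 → R0=38&24=0
SUB R2, 16 → R2=120-16=104
MUL R0, R2 → R0=0*104=0
SUB R5, 20 → R5=24-20=4
AND R3, 63 → R3=31&63=31
ADD R0, R3 → R0=0+31=31
AND R0, 63 → R0=31&63=31
halt.

4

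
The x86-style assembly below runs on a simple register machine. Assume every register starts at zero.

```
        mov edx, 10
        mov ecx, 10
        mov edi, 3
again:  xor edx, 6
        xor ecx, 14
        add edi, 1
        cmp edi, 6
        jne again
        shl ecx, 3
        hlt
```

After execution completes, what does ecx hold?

after mov edx, 10: edx=10
after mov ecx, 10: ecx=10
after mov edi, 3: edi=3
after xor edx, 6: edx=10^6=12
after xor ecx, 14: ecx=10^14=4
after add edi, 1: edi=3+1=4
cmp edi, 6  (cmp 4,6)
jne again: taken
after xor edx, 6: edx=12^6=10
after xor ecx, 14: ecx=4^14=10
after add edi, 1: edi=4+1=5
cmp edi, 6  (cmp 5,6)
jne again: taken
after xor edx, 6: edx=10^6=12
after xor ecx, 14: ecx=10^14=4
after add edi, 1: edi=5+1=6
cmp edi, 6  (cmp 6,6)
jne again: not taken
after shl ecx, 3: ecx=4<<3=32
halt.

32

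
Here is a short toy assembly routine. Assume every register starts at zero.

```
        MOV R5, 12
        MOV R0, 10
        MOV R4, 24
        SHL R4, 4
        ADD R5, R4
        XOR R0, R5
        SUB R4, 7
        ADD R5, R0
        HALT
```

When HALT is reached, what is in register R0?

390

R5=12
R0=10
R4=24
R4=24<<4=384
R5=12+384=396
R0=10^396=390
R4=384-7=377
R5=396+390=786
halt.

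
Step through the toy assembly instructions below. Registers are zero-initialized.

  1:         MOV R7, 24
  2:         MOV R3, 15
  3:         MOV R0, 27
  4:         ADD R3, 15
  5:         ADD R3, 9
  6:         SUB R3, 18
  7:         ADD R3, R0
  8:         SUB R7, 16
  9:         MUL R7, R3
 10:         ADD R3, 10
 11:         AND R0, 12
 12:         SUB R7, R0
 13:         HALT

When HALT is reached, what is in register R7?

376

MOV R7, 24 → R7=24
MOV R3, 15 → R3=15
MOV R0, 27 → R0=27
ADD R3, 15 → R3=15+15=30
ADD R3, 9 → R3=30+9=39
SUB R3, 18 → R3=39-18=21
ADD R3, R0 → R3=21+27=48
SUB R7, 16 → R7=24-16=8
MUL R7, R3 → R7=8*48=384
ADD R3, 10 → R3=48+10=58
AND R0, 12 → R0=27&12=8
SUB R7, R0 → R7=384-8=376
halt.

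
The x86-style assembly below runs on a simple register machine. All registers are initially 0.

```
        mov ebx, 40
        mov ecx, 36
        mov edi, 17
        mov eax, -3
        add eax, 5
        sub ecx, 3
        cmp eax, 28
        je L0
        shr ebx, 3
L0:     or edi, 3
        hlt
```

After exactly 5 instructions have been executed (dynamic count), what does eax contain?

2

after mov ebx, 40: ebx=40
after mov ecx, 36: ecx=36
after mov edi, 17: edi=17
after mov eax, -3: eax=-3
after add eax, 5: eax=(-3)+5=2
After step 5: eax = 2.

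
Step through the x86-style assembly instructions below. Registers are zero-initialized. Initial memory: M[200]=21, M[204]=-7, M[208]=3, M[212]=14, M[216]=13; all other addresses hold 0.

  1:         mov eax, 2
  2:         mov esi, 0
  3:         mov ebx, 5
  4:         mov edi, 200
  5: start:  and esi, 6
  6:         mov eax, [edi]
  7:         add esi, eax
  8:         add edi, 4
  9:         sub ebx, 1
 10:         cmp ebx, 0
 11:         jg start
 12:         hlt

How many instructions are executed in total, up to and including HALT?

after mov eax, 2: eax=2
after mov esi, 0: esi=0
after mov ebx, 5: ebx=5
after mov edi, 200: edi=200
after and esi, 6: esi=0&6=0
after mov eax, [edi]: eax=M[200]=21
after add esi, eax: esi=0+21=21
after add edi, 4: edi=200+4=204
after sub ebx, 1: ebx=5-1=4
cmp ebx, 0  (cmp 4,0)
jg start: taken
after and esi, 6: esi=21&6=4
after mov eax, [edi]: eax=M[204]=-7
after add esi, eax: esi=4+(-7)=-3
after add edi, 4: edi=204+4=208
after sub ebx, 1: ebx=4-1=3
cmp ebx, 0  (cmp 3,0)
jg start: taken
after and esi, 6: esi=(-3)&6=4
after mov eax, [edi]: eax=M[208]=3
after add esi, eax: esi=4+3=7
after add edi, 4: edi=208+4=212
after sub ebx, 1: ebx=3-1=2
cmp ebx, 0  (cmp 2,0)
jg start: taken
after and esi, 6: esi=7&6=6
after mov eax, [edi]: eax=M[212]=14
after add esi, eax: esi=6+14=20
after add edi, 4: edi=212+4=216
after sub ebx, 1: ebx=2-1=1
cmp ebx, 0  (cmp 1,0)
jg start: taken
after and esi, 6: esi=20&6=4
after mov eax, [edi]: eax=M[216]=13
after add esi, eax: esi=4+13=17
after add edi, 4: edi=216+4=220
after sub ebx, 1: ebx=1-1=0
cmp ebx, 0  (cmp 0,0)
jg start: not taken
halt.
Total executed instructions: 40.

40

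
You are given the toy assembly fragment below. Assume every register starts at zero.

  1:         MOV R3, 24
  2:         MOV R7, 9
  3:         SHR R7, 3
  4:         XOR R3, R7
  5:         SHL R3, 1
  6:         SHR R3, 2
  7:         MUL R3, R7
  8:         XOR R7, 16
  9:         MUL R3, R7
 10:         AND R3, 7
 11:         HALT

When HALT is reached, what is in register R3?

4

MOV R3, 24 → R3=24
MOV R7, 9 → R7=9
SHR R7, 3 → R7=9>>3=1
XOR R3, R7 → R3=24^1=25
SHL R3, 1 → R3=25<<1=50
SHR R3, 2 → R3=50>>2=12
MUL R3, R7 → R3=12*1=12
XOR R7, 16 → R7=1^16=17
MUL R3, R7 → R3=12*17=204
AND R3, 7 → R3=204&7=4
halt.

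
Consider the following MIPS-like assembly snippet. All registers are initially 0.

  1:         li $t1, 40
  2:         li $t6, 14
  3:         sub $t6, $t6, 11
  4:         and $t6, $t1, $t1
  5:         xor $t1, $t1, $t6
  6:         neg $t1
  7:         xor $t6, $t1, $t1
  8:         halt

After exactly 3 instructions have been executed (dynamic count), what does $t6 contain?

after li $t1, 40: $t1=40
after li $t6, 14: $t6=14
after sub $t6, $t6, 11: $t6=14-11=3
After step 3: $t6 = 3.

3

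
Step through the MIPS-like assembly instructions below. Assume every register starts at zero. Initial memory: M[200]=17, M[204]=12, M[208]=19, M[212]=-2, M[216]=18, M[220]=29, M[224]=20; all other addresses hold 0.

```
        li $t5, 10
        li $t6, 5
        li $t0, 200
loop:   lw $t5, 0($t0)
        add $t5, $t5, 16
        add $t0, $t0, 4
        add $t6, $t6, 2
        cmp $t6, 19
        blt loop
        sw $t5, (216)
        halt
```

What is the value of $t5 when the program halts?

36

$t5=10
$t6=5
$t0=200
$t5=M[200]=17
$t5=17+16=33
$t0=200+4=204
$t6=5+2=7
cmp $t6, 19  (cmp 7,19)
blt loop: taken
$t5=M[204]=12
$t5=12+16=28
$t0=204+4=208
$t6=7+2=9
cmp $t6, 19  (cmp 9,19)
blt loop: taken
$t5=M[208]=19
$t5=19+16=35
$t0=208+4=212
$t6=9+2=11
cmp $t6, 19  (cmp 11,19)
blt loop: taken
$t5=M[212]=-2
$t5=(-2)+16=14
$t0=212+4=216
$t6=11+2=13
cmp $t6, 19  (cmp 13,19)
blt loop: taken
$t5=M[216]=18
$t5=18+16=34
$t0=216+4=220
$t6=13+2=15
cmp $t6, 19  (cmp 15,19)
blt loop: taken
$t5=M[220]=29
$t5=29+16=45
$t0=220+4=224
$t6=15+2=17
cmp $t6, 19  (cmp 17,19)
blt loop: taken
$t5=M[224]=20
$t5=20+16=36
$t0=224+4=228
$t6=17+2=19
cmp $t6, 19  (cmp 19,19)
blt loop: not taken
sw $t5, (216) → M[216]=36
halt.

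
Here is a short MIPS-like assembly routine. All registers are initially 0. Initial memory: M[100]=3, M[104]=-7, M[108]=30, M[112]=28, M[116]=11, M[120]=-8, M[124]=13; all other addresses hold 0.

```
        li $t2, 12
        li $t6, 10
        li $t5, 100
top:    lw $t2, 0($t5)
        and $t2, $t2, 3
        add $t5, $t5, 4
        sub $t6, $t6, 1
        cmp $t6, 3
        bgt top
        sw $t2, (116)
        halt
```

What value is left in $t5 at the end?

$t2=12
$t6=10
$t5=100
$t2=M[100]=3
$t2=3&3=3
$t5=100+4=104
$t6=10-1=9
cmp $t6, 3  (cmp 9,3)
bgt top: taken
$t2=M[104]=-7
$t2=(-7)&3=1
$t5=104+4=108
$t6=9-1=8
cmp $t6, 3  (cmp 8,3)
bgt top: taken
$t2=M[108]=30
$t2=30&3=2
$t5=108+4=112
$t6=8-1=7
cmp $t6, 3  (cmp 7,3)
bgt top: taken
$t2=M[112]=28
$t2=28&3=0
$t5=112+4=116
$t6=7-1=6
cmp $t6, 3  (cmp 6,3)
bgt top: taken
$t2=M[116]=11
$t2=11&3=3
$t5=116+4=120
$t6=6-1=5
cmp $t6, 3  (cmp 5,3)
bgt top: taken
$t2=M[120]=-8
$t2=(-8)&3=0
$t5=120+4=124
$t6=5-1=4
cmp $t6, 3  (cmp 4,3)
bgt top: taken
$t2=M[124]=13
$t2=13&3=1
$t5=124+4=128
$t6=4-1=3
cmp $t6, 3  (cmp 3,3)
bgt top: not taken
sw $t2, (116) → M[116]=1
halt.

128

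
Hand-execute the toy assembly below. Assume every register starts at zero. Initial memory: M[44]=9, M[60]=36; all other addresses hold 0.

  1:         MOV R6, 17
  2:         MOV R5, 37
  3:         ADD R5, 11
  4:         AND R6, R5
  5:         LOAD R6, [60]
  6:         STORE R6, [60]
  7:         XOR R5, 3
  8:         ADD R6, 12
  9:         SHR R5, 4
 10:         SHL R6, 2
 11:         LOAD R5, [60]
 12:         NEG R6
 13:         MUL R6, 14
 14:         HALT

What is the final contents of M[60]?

after MOV R6, 17: R6=17
after MOV R5, 37: R5=37
after ADD R5, 11: R5=37+11=48
after AND R6, R5: R6=17&48=16
after LOAD R6, [60]: R6=M[60]=36
STORE R6, [60] → M[60]=36
after XOR R5, 3: R5=48^3=51
after ADD R6, 12: R6=36+12=48
after SHR R5, 4: R5=51>>4=3
after SHL R6, 2: R6=48<<2=192
after LOAD R5, [60]: R5=M[60]=36
after NEG R6: R6=-(192)=-192
after MUL R6, 14: R6=(-192)*14=-2688
halt.

36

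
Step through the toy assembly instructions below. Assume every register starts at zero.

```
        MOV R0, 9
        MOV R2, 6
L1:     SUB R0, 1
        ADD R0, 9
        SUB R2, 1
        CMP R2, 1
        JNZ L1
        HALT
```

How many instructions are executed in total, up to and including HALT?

after MOV R0, 9: R0=9
after MOV R2, 6: R2=6
after SUB R0, 1: R0=9-1=8
after ADD R0, 9: R0=8+9=17
after SUB R2, 1: R2=6-1=5
CMP R2, 1  (cmp 5,1)
JNZ L1: taken
after SUB R0, 1: R0=17-1=16
after ADD R0, 9: R0=16+9=25
after SUB R2, 1: R2=5-1=4
CMP R2, 1  (cmp 4,1)
JNZ L1: taken
after SUB R0, 1: R0=25-1=24
after ADD R0, 9: R0=24+9=33
after SUB R2, 1: R2=4-1=3
CMP R2, 1  (cmp 3,1)
JNZ L1: taken
after SUB R0, 1: R0=33-1=32
after ADD R0, 9: R0=32+9=41
after SUB R2, 1: R2=3-1=2
CMP R2, 1  (cmp 2,1)
JNZ L1: taken
after SUB R0, 1: R0=41-1=40
after ADD R0, 9: R0=40+9=49
after SUB R2, 1: R2=2-1=1
CMP R2, 1  (cmp 1,1)
JNZ L1: not taken
halt.
Total executed instructions: 28.

28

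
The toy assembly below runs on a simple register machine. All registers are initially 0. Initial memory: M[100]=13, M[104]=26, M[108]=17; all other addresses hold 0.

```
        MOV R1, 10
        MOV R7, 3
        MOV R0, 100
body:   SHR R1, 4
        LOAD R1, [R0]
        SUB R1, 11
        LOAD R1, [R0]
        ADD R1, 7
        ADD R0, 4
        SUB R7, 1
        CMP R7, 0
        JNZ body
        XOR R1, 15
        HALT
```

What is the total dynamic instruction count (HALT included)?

MOV R1, 10 → R1=10
MOV R7, 3 → R7=3
MOV R0, 100 → R0=100
SHR R1, 4 → R1=10>>4=0
LOAD R1, [R0] → R1=M[100]=13
SUB R1, 11 → R1=13-11=2
LOAD R1, [R0] → R1=M[100]=13
ADD R1, 7 → R1=13+7=20
ADD R0, 4 → R0=100+4=104
SUB R7, 1 → R7=3-1=2
CMP R7, 0  (cmp 2,0)
JNZ body: taken
SHR R1, 4 → R1=20>>4=1
LOAD R1, [R0] → R1=M[104]=26
SUB R1, 11 → R1=26-11=15
LOAD R1, [R0] → R1=M[104]=26
ADD R1, 7 → R1=26+7=33
ADD R0, 4 → R0=104+4=108
SUB R7, 1 → R7=2-1=1
CMP R7, 0  (cmp 1,0)
JNZ body: taken
SHR R1, 4 → R1=33>>4=2
LOAD R1, [R0] → R1=M[108]=17
SUB R1, 11 → R1=17-11=6
LOAD R1, [R0] → R1=M[108]=17
ADD R1, 7 → R1=17+7=24
ADD R0, 4 → R0=108+4=112
SUB R7, 1 → R7=1-1=0
CMP R7, 0  (cmp 0,0)
JNZ body: not taken
XOR R1, 15 → R1=24^15=23
halt.
Total executed instructions: 32.

32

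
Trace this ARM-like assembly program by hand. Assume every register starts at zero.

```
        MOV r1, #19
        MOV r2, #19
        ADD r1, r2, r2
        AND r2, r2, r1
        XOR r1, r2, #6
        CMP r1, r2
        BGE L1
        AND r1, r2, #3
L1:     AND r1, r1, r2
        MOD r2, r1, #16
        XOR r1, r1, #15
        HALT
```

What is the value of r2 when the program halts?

0

after MOV r1, #19: r1=19
after MOV r2, #19: r2=19
after ADD r1, r2, r2: r1=19+19=38
after AND r2, r2, r1: r2=19&38=2
after XOR r1, r2, #6: r1=2^6=4
CMP r1, r2  (cmp 4,2)
BGE L1: taken
after AND r1, r1, r2: r1=4&2=0
after MOD r2, r1, #16: r2=0%16=0
after XOR r1, r1, #15: r1=0^15=15
halt.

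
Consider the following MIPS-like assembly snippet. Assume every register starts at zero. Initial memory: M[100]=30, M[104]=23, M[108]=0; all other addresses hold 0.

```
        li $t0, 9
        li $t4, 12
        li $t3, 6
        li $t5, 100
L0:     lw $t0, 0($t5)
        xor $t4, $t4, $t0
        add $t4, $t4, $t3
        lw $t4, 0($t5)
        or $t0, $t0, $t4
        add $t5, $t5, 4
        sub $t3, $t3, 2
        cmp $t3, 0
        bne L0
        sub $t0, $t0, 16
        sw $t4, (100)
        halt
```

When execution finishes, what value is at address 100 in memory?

0

after li $t0, 9: $t0=9
after li $t4, 12: $t4=12
after li $t3, 6: $t3=6
after li $t5, 100: $t5=100
after lw $t0, 0($t5): $t0=M[100]=30
after xor $t4, $t4, $t0: $t4=12^30=18
after add $t4, $t4, $t3: $t4=18+6=24
after lw $t4, 0($t5): $t4=M[100]=30
after or $t0, $t0, $t4: $t0=30|30=30
after add $t5, $t5, 4: $t5=100+4=104
after sub $t3, $t3, 2: $t3=6-2=4
cmp $t3, 0  (cmp 4,0)
bne L0: taken
after lw $t0, 0($t5): $t0=M[104]=23
after xor $t4, $t4, $t0: $t4=30^23=9
after add $t4, $t4, $t3: $t4=9+4=13
after lw $t4, 0($t5): $t4=M[104]=23
after or $t0, $t0, $t4: $t0=23|23=23
after add $t5, $t5, 4: $t5=104+4=108
after sub $t3, $t3, 2: $t3=4-2=2
cmp $t3, 0  (cmp 2,0)
bne L0: taken
after lw $t0, 0($t5): $t0=M[108]=0
after xor $t4, $t4, $t0: $t4=23^0=23
after add $t4, $t4, $t3: $t4=23+2=25
after lw $t4, 0($t5): $t4=M[108]=0
after or $t0, $t0, $t4: $t0=0|0=0
after add $t5, $t5, 4: $t5=108+4=112
after sub $t3, $t3, 2: $t3=2-2=0
cmp $t3, 0  (cmp 0,0)
bne L0: not taken
after sub $t0, $t0, 16: $t0=0-16=-16
sw $t4, (100) → M[100]=0
halt.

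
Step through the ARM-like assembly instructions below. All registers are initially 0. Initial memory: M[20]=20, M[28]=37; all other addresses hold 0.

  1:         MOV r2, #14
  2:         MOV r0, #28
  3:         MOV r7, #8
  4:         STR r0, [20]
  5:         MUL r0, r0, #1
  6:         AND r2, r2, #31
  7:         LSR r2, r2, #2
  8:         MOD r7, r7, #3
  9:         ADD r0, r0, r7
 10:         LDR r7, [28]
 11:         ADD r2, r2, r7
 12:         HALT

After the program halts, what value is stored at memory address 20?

28

r2=14
r0=28
r7=8
STR r0, [20] → M[20]=28
r0=28*1=28
r2=14&31=14
r2=14>>2=3
r7=8%3=2
r0=28+2=30
r7=M[28]=37
r2=3+37=40
halt.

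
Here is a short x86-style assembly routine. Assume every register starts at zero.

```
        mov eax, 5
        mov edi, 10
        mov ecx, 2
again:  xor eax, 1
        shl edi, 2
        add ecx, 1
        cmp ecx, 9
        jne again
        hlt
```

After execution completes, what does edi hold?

after mov eax, 5: eax=5
after mov edi, 10: edi=10
after mov ecx, 2: ecx=2
after xor eax, 1: eax=5^1=4
after shl edi, 2: edi=10<<2=40
after add ecx, 1: ecx=2+1=3
cmp ecx, 9  (cmp 3,9)
jne again: taken
after xor eax, 1: eax=4^1=5
after shl edi, 2: edi=40<<2=160
after add ecx, 1: ecx=3+1=4
cmp ecx, 9  (cmp 4,9)
jne again: taken
after xor eax, 1: eax=5^1=4
after shl edi, 2: edi=160<<2=640
after add ecx, 1: ecx=4+1=5
cmp ecx, 9  (cmp 5,9)
jne again: taken
after xor eax, 1: eax=4^1=5
after shl edi, 2: edi=640<<2=2560
after add ecx, 1: ecx=5+1=6
cmp ecx, 9  (cmp 6,9)
jne again: taken
after xor eax, 1: eax=5^1=4
after shl edi, 2: edi=2560<<2=10240
after add ecx, 1: ecx=6+1=7
cmp ecx, 9  (cmp 7,9)
jne again: taken
after xor eax, 1: eax=4^1=5
after shl edi, 2: edi=10240<<2=40960
after add ecx, 1: ecx=7+1=8
cmp ecx, 9  (cmp 8,9)
jne again: taken
after xor eax, 1: eax=5^1=4
after shl edi, 2: edi=40960<<2=163840
after add ecx, 1: ecx=8+1=9
cmp ecx, 9  (cmp 9,9)
jne again: not taken
halt.

163840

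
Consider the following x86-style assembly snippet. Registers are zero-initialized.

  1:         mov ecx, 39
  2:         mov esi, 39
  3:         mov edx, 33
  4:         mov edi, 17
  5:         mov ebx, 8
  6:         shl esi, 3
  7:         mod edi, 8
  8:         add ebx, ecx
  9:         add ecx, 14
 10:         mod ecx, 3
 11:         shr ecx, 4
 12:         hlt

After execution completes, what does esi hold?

after mov ecx, 39: ecx=39
after mov esi, 39: esi=39
after mov edx, 33: edx=33
after mov edi, 17: edi=17
after mov ebx, 8: ebx=8
after shl esi, 3: esi=39<<3=312
after mod edi, 8: edi=17%8=1
after add ebx, ecx: ebx=8+39=47
after add ecx, 14: ecx=39+14=53
after mod ecx, 3: ecx=53%3=2
after shr ecx, 4: ecx=2>>4=0
halt.

312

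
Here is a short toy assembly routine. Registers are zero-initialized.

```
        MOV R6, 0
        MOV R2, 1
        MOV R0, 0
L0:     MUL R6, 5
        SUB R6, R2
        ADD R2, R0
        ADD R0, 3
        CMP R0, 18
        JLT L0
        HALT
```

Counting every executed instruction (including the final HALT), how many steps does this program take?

40

MOV R6, 0 → R6=0
MOV R2, 1 → R2=1
MOV R0, 0 → R0=0
MUL R6, 5 → R6=0*5=0
SUB R6, R2 → R6=0-1=-1
ADD R2, R0 → R2=1+0=1
ADD R0, 3 → R0=0+3=3
CMP R0, 18  (cmp 3,18)
JLT L0: taken
MUL R6, 5 → R6=(-1)*5=-5
SUB R6, R2 → R6=(-5)-1=-6
ADD R2, R0 → R2=1+3=4
ADD R0, 3 → R0=3+3=6
CMP R0, 18  (cmp 6,18)
JLT L0: taken
MUL R6, 5 → R6=(-6)*5=-30
SUB R6, R2 → R6=(-30)-4=-34
ADD R2, R0 → R2=4+6=10
ADD R0, 3 → R0=6+3=9
CMP R0, 18  (cmp 9,18)
JLT L0: taken
MUL R6, 5 → R6=(-34)*5=-170
SUB R6, R2 → R6=(-170)-10=-180
ADD R2, R0 → R2=10+9=19
ADD R0, 3 → R0=9+3=12
CMP R0, 18  (cmp 12,18)
JLT L0: taken
MUL R6, 5 → R6=(-180)*5=-900
SUB R6, R2 → R6=(-900)-19=-919
ADD R2, R0 → R2=19+12=31
ADD R0, 3 → R0=12+3=15
CMP R0, 18  (cmp 15,18)
JLT L0: taken
MUL R6, 5 → R6=(-919)*5=-4595
SUB R6, R2 → R6=(-4595)-31=-4626
ADD R2, R0 → R2=31+15=46
ADD R0, 3 → R0=15+3=18
CMP R0, 18  (cmp 18,18)
JLT L0: not taken
halt.
Total executed instructions: 40.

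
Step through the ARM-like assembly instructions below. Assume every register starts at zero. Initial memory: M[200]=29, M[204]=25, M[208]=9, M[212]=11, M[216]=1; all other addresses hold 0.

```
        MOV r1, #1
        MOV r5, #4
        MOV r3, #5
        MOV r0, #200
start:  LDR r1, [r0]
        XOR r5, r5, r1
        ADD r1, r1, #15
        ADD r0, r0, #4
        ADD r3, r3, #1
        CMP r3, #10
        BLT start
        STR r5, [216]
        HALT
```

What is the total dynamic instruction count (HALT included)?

41

after MOV r1, #1: r1=1
after MOV r5, #4: r5=4
after MOV r3, #5: r3=5
after MOV r0, #200: r0=200
after LDR r1, [r0]: r1=M[200]=29
after XOR r5, r5, r1: r5=4^29=25
after ADD r1, r1, #15: r1=29+15=44
after ADD r0, r0, #4: r0=200+4=204
after ADD r3, r3, #1: r3=5+1=6
CMP r3, #10  (cmp 6,10)
BLT start: taken
after LDR r1, [r0]: r1=M[204]=25
after XOR r5, r5, r1: r5=25^25=0
after ADD r1, r1, #15: r1=25+15=40
after ADD r0, r0, #4: r0=204+4=208
after ADD r3, r3, #1: r3=6+1=7
CMP r3, #10  (cmp 7,10)
BLT start: taken
after LDR r1, [r0]: r1=M[208]=9
after XOR r5, r5, r1: r5=0^9=9
after ADD r1, r1, #15: r1=9+15=24
after ADD r0, r0, #4: r0=208+4=212
after ADD r3, r3, #1: r3=7+1=8
CMP r3, #10  (cmp 8,10)
BLT start: taken
after LDR r1, [r0]: r1=M[212]=11
after XOR r5, r5, r1: r5=9^11=2
after ADD r1, r1, #15: r1=11+15=26
after ADD r0, r0, #4: r0=212+4=216
after ADD r3, r3, #1: r3=8+1=9
CMP r3, #10  (cmp 9,10)
BLT start: taken
after LDR r1, [r0]: r1=M[216]=1
after XOR r5, r5, r1: r5=2^1=3
after ADD r1, r1, #15: r1=1+15=16
after ADD r0, r0, #4: r0=216+4=220
after ADD r3, r3, #1: r3=9+1=10
CMP r3, #10  (cmp 10,10)
BLT start: not taken
STR r5, [216] → M[216]=3
halt.
Total executed instructions: 41.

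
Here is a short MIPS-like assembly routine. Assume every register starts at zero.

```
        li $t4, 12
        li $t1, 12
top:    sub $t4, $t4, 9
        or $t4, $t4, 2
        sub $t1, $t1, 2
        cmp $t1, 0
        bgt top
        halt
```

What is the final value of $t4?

li $t4, 12 → $t4=12
li $t1, 12 → $t1=12
sub $t4, $t4, 9 → $t4=12-9=3
or $t4, $t4, 2 → $t4=3|2=3
sub $t1, $t1, 2 → $t1=12-2=10
cmp $t1, 0  (cmp 10,0)
bgt top: taken
sub $t4, $t4, 9 → $t4=3-9=-6
or $t4, $t4, 2 → $t4=(-6)|2=-6
sub $t1, $t1, 2 → $t1=10-2=8
cmp $t1, 0  (cmp 8,0)
bgt top: taken
sub $t4, $t4, 9 → $t4=(-6)-9=-15
or $t4, $t4, 2 → $t4=(-15)|2=-13
sub $t1, $t1, 2 → $t1=8-2=6
cmp $t1, 0  (cmp 6,0)
bgt top: taken
sub $t4, $t4, 9 → $t4=(-13)-9=-22
or $t4, $t4, 2 → $t4=(-22)|2=-22
sub $t1, $t1, 2 → $t1=6-2=4
cmp $t1, 0  (cmp 4,0)
bgt top: taken
sub $t4, $t4, 9 → $t4=(-22)-9=-31
or $t4, $t4, 2 → $t4=(-31)|2=-29
sub $t1, $t1, 2 → $t1=4-2=2
cmp $t1, 0  (cmp 2,0)
bgt top: taken
sub $t4, $t4, 9 → $t4=(-29)-9=-38
or $t4, $t4, 2 → $t4=(-38)|2=-38
sub $t1, $t1, 2 → $t1=2-2=0
cmp $t1, 0  (cmp 0,0)
bgt top: not taken
halt.

-38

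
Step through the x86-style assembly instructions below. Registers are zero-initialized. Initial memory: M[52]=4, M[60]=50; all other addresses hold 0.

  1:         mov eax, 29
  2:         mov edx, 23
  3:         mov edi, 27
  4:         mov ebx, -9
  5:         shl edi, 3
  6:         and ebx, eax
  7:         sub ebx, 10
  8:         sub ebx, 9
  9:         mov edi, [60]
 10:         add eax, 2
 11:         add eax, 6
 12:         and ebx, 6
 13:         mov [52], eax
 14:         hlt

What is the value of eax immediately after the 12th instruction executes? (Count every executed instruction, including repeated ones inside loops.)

37

after mov eax, 29: eax=29
after mov edx, 23: edx=23
after mov edi, 27: edi=27
after mov ebx, -9: ebx=-9
after shl edi, 3: edi=27<<3=216
after and ebx, eax: ebx=(-9)&29=21
after sub ebx, 10: ebx=21-10=11
after sub ebx, 9: ebx=11-9=2
after mov edi, [60]: edi=M[60]=50
after add eax, 2: eax=29+2=31
after add eax, 6: eax=31+6=37
after and ebx, 6: ebx=2&6=2
After step 12: eax = 37.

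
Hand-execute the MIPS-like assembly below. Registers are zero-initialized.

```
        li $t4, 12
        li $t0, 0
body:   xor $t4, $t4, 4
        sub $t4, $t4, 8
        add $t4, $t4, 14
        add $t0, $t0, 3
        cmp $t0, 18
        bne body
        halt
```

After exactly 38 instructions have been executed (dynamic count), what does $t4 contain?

40

$t4=12
$t0=0
$t4=12^4=8
$t4=8-8=0
$t4=0+14=14
$t0=0+3=3
cmp $t0, 18  (cmp 3,18)
bne body: taken
$t4=14^4=10
$t4=10-8=2
$t4=2+14=16
$t0=3+3=6
cmp $t0, 18  (cmp 6,18)
bne body: taken
$t4=16^4=20
$t4=20-8=12
$t4=12+14=26
$t0=6+3=9
cmp $t0, 18  (cmp 9,18)
bne body: taken
$t4=26^4=30
$t4=30-8=22
$t4=22+14=36
$t0=9+3=12
cmp $t0, 18  (cmp 12,18)
bne body: taken
$t4=36^4=32
$t4=32-8=24
$t4=24+14=38
$t0=12+3=15
cmp $t0, 18  (cmp 15,18)
bne body: taken
$t4=38^4=34
$t4=34-8=26
$t4=26+14=40
$t0=15+3=18
cmp $t0, 18  (cmp 18,18)
bne body: not taken
After step 38: $t4 = 40.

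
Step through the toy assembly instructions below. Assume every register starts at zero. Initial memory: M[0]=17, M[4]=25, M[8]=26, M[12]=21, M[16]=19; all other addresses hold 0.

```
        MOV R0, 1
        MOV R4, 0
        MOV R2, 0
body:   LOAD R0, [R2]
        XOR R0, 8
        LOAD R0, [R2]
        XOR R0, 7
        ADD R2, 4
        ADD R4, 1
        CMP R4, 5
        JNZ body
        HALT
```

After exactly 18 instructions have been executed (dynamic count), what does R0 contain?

30

MOV R0, 1 → R0=1
MOV R4, 0 → R4=0
MOV R2, 0 → R2=0
LOAD R0, [R2] → R0=M[0]=17
XOR R0, 8 → R0=17^8=25
LOAD R0, [R2] → R0=M[0]=17
XOR R0, 7 → R0=17^7=22
ADD R2, 4 → R2=0+4=4
ADD R4, 1 → R4=0+1=1
CMP R4, 5  (cmp 1,5)
JNZ body: taken
LOAD R0, [R2] → R0=M[4]=25
XOR R0, 8 → R0=25^8=17
LOAD R0, [R2] → R0=M[4]=25
XOR R0, 7 → R0=25^7=30
ADD R2, 4 → R2=4+4=8
ADD R4, 1 → R4=1+1=2
CMP R4, 5  (cmp 2,5)
After step 18: R0 = 30.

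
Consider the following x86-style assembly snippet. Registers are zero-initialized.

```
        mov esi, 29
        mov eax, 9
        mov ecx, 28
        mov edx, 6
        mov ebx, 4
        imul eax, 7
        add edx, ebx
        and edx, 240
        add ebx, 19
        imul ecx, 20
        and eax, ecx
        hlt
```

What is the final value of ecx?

560

after mov esi, 29: esi=29
after mov eax, 9: eax=9
after mov ecx, 28: ecx=28
after mov edx, 6: edx=6
after mov ebx, 4: ebx=4
after imul eax, 7: eax=9*7=63
after add edx, ebx: edx=6+4=10
after and edx, 240: edx=10&240=0
after add ebx, 19: ebx=4+19=23
after imul ecx, 20: ecx=28*20=560
after and eax, ecx: eax=63&560=48
halt.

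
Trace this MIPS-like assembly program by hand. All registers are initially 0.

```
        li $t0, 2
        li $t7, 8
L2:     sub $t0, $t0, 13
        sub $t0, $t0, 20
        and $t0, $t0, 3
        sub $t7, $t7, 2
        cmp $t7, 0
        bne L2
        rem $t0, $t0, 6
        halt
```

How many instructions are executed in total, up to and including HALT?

after li $t0, 2: $t0=2
after li $t7, 8: $t7=8
after sub $t0, $t0, 13: $t0=2-13=-11
after sub $t0, $t0, 20: $t0=(-11)-20=-31
after and $t0, $t0, 3: $t0=(-31)&3=1
after sub $t7, $t7, 2: $t7=8-2=6
cmp $t7, 0  (cmp 6,0)
bne L2: taken
after sub $t0, $t0, 13: $t0=1-13=-12
after sub $t0, $t0, 20: $t0=(-12)-20=-32
after and $t0, $t0, 3: $t0=(-32)&3=0
after sub $t7, $t7, 2: $t7=6-2=4
cmp $t7, 0  (cmp 4,0)
bne L2: taken
after sub $t0, $t0, 13: $t0=0-13=-13
after sub $t0, $t0, 20: $t0=(-13)-20=-33
after and $t0, $t0, 3: $t0=(-33)&3=3
after sub $t7, $t7, 2: $t7=4-2=2
cmp $t7, 0  (cmp 2,0)
bne L2: taken
after sub $t0, $t0, 13: $t0=3-13=-10
after sub $t0, $t0, 20: $t0=(-10)-20=-30
after and $t0, $t0, 3: $t0=(-30)&3=2
after sub $t7, $t7, 2: $t7=2-2=0
cmp $t7, 0  (cmp 0,0)
bne L2: not taken
after rem $t0, $t0, 6: $t0=2%6=2
halt.
Total executed instructions: 28.

28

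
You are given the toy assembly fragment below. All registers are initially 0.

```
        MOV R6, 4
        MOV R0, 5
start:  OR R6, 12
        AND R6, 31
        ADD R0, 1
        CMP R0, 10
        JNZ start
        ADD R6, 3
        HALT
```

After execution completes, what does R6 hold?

R6=4
R0=5
R6=4|12=12
R6=12&31=12
R0=5+1=6
CMP R0, 10  (cmp 6,10)
JNZ start: taken
R6=12|12=12
R6=12&31=12
R0=6+1=7
CMP R0, 10  (cmp 7,10)
JNZ start: taken
R6=12|12=12
R6=12&31=12
R0=7+1=8
CMP R0, 10  (cmp 8,10)
JNZ start: taken
R6=12|12=12
R6=12&31=12
R0=8+1=9
CMP R0, 10  (cmp 9,10)
JNZ start: taken
R6=12|12=12
R6=12&31=12
R0=9+1=10
CMP R0, 10  (cmp 10,10)
JNZ start: not taken
R6=12+3=15
halt.

15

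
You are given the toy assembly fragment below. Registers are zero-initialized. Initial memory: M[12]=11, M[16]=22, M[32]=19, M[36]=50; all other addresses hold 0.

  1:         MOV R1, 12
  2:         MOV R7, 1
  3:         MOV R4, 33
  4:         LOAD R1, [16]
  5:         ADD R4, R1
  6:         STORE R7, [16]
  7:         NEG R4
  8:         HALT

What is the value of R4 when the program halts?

-55

R1=12
R7=1
R4=33
R1=M[16]=22
R4=33+22=55
STORE R7, [16] → M[16]=1
R4=-(55)=-55
halt.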